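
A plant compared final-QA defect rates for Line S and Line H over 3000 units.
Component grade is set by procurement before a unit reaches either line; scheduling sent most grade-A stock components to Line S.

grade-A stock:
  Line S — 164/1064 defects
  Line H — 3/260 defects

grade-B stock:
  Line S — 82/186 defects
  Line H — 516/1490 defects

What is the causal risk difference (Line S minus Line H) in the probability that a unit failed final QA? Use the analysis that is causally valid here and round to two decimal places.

Within every component grade level Line H has the lower rate, yet pooled Line S does — Simpson's reversal.
Nothing the line does changes component grade; the imbalance is an allocation artefact. With component grade also predicting the outcome, the pooled figure is confounded, and the within-stratum comparison is the causal one.
Adjusting over the population distribution of component grade: 0.441·(0.154−0.012) + 0.559·(0.441−0.346) = +0.116.

+0.12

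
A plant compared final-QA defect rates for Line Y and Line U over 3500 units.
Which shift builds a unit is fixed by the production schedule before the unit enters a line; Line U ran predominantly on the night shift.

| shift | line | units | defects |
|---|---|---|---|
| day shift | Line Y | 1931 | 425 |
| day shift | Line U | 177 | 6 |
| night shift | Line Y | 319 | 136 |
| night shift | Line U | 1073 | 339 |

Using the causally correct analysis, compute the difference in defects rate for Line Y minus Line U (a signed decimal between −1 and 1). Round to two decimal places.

Line U is lower inside every shift stratum but Line Y is lower in aggregate. Whether to stratify depends on how shift relates to the line.
Nothing the line does changes shift; the imbalance is an allocation artefact. With shift also predicting the outcome, the pooled figure is confounded, and the within-stratum comparison is the causal one.
Adjusting over the population distribution of shift: 0.602·(0.220−0.034) + 0.398·(0.426−0.316) = +0.156.

+0.16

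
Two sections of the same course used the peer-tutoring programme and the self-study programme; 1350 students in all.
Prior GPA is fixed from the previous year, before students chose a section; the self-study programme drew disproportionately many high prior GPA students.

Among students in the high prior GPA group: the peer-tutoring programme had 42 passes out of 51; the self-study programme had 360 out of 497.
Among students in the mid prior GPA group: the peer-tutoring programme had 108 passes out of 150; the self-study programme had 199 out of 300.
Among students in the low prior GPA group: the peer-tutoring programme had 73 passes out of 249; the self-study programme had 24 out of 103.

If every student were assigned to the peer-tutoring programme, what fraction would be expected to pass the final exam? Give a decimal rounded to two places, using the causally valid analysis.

Prior GPA band satisfies the back-door criterion: it is not a descendant of the teaching method, and it blocks the spurious path from teaching method to outcome. Adjusting for it (i.e., using the within-prior GPA band rates) gives the causal effect.
Standardising the peer-tutoring programme to the population prior GPA band mix: 0.406·42/51 + 0.333·108/150 + 0.261·73/249 = 0.651.

0.65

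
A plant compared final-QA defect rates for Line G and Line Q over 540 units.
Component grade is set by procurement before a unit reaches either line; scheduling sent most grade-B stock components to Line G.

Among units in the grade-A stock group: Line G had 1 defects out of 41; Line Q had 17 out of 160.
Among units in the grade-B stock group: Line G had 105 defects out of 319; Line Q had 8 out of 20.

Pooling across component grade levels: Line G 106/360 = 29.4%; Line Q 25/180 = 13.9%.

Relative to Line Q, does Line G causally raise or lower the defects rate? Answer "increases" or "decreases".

decreases

Within every component grade level Line G has the lower rate, yet pooled Line Q does — Simpson's reversal.
Component grade is set before the line has any effect — it is not caused by the line — and it independently drives the outcome. That makes it a confounder, so the causal comparison is within component grade levels.
Within each level — grade-A stock: 2.4% vs 10.6%; grade-B stock: 32.9% vs 40.0% — Line G is lower every time.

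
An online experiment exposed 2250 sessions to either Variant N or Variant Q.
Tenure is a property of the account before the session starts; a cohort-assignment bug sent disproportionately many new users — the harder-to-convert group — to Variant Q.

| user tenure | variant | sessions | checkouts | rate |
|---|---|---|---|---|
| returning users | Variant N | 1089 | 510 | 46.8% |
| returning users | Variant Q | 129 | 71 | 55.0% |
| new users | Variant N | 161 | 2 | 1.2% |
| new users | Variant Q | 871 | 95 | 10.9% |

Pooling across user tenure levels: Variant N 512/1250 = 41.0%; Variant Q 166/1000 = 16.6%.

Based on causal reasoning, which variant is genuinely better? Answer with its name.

Variant Q

Within every user tenure level Variant Q has the higher rate, yet pooled Variant N does — Simpson's reversal.
User tenure differs across variants for reasons unrelated to any effect of the variant itself, and it separately predicts the outcome — a classic confounder. We must compare within user tenure levels.
Within each level — returning users: 46.8% vs 55.0%; new users: 1.2% vs 10.9% — Variant Q is higher every time.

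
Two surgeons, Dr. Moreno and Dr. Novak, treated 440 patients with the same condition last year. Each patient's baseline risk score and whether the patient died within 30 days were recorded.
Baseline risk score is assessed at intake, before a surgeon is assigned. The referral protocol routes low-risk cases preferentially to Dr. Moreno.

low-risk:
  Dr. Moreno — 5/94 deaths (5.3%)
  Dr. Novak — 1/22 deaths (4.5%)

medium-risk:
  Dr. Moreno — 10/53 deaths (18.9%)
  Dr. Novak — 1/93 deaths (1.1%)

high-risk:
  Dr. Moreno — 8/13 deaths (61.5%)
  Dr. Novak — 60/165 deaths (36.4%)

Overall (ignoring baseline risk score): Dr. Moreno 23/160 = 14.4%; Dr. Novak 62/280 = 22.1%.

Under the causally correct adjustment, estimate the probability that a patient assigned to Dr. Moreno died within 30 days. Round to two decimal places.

Here baseline risk score is a common cause — it drives both which surgeon a case falls under and the outcome. The crude comparison mixes populations; the stratum-specific rates are the causally relevant ones.
Standardising Dr. Moreno to the population baseline risk score mix: 0.264·5/94 + 0.332·10/53 + 0.405·8/13 = 0.326.

0.33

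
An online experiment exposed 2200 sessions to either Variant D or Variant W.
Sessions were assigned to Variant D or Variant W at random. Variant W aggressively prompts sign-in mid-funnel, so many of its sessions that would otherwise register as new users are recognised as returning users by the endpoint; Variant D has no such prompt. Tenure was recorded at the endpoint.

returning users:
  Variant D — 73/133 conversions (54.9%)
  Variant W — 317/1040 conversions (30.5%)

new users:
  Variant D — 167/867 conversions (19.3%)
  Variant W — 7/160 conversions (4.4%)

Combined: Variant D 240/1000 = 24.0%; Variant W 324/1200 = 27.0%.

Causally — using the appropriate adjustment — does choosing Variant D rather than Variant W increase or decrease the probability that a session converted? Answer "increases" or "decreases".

decreases

Because the variant influences user tenure, user tenure is a post-treatment mediator, not a confounder. Stratifying on it would bias the estimate; the causal effect is the crude pooled difference.
Pooled: Variant D 24.0% vs Variant W 27.0%; Variant W is higher overall.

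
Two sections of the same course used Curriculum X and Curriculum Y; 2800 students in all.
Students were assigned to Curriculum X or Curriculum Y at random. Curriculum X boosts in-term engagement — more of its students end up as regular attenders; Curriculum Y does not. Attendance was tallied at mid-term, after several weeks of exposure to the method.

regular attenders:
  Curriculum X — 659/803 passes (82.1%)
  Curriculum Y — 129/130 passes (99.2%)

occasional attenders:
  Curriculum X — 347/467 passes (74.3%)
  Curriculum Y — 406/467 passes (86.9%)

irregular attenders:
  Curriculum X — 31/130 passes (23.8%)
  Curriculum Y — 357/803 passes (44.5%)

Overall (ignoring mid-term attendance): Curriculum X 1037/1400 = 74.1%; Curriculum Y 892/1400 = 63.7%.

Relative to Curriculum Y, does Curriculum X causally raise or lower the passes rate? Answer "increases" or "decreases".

increases

Because the teaching method influences mid-term attendance, mid-term attendance is a post-treatment mediator, not a confounder. Stratifying on it would bias the estimate; the causal effect is the crude pooled difference.
Pooled: Curriculum X 74.1% vs Curriculum Y 63.7%; Curriculum X is higher overall.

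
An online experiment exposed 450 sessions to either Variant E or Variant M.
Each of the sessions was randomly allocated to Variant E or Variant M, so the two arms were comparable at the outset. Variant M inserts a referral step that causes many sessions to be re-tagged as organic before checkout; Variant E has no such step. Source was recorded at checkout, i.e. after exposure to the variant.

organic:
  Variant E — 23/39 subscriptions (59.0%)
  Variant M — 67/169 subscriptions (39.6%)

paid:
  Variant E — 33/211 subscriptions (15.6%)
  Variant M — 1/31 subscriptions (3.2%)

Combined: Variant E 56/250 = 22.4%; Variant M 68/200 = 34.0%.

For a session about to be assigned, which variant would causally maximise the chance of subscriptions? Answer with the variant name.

The distribution of traffic source is itself part of what the variant does — it is an intermediate outcome. Holding it fixed would remove that part of the effect; the total effect is the pooled difference.
Pooled: Variant E 22.4% vs Variant M 34.0%; Variant M is higher overall.

Variant M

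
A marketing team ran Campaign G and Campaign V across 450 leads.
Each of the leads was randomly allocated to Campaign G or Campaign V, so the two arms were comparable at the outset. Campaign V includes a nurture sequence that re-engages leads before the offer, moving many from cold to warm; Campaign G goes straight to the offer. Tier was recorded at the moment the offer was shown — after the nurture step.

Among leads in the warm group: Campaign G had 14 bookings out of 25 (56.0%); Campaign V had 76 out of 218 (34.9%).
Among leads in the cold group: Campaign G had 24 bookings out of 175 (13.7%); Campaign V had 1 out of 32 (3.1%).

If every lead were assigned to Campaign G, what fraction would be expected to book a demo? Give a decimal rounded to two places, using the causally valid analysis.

The engagement tier-specific comparison favours Campaign G throughout, but the pooled figures favour Campaign V. The question is whether to condition on engagement tier.
Because the campaign influences engagement tier, engagement tier is a post-treatment mediator, not a confounder. Stratifying on it would bias the estimate; the causal effect is the crude pooled difference.
So P(outcome | do(Campaign G)) is just the pooled rate for Campaign G: 38/200 = 0.190.

0.19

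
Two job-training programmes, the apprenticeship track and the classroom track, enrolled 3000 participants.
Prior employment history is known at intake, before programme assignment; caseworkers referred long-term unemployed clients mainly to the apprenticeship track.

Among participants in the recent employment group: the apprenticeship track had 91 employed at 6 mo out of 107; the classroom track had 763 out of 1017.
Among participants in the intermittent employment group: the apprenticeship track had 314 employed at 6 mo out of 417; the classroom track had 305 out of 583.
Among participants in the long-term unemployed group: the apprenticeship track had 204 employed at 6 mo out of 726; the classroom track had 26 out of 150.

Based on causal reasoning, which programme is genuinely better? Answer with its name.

The stratified and pooled comparisons disagree (the apprenticeship track wins within each prior employment history; the classroom track wins overall), so the answer turns on the causal role of prior employment history.
The imbalance in prior employment history arose from how participants were allocated, not from anything the programme did; and prior employment history independently affects the outcome. The pooled gap is confounded — condition on prior employment history.
Within each level — recent employment: 85.0% vs 75.0%; intermittent employment: 75.3% vs 52.3%; long-term unemployed: 28.1% vs 17.3% — the apprenticeship track is higher every time.

the apprenticeship track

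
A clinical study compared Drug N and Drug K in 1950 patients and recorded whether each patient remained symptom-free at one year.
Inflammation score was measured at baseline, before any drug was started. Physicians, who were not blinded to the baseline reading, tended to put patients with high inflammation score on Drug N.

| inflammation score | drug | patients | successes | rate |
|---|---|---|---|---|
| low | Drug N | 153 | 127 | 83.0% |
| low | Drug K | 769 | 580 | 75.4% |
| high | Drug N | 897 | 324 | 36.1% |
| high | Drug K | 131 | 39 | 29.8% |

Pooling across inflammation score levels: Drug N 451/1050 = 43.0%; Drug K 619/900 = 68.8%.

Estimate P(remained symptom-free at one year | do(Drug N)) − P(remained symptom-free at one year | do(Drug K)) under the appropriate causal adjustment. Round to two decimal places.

The inflammation score-specific comparison favours Drug N throughout, but the pooled figures favour Drug K. The question is whether to condition on inflammation score.
Inflammation score differs across drugs for reasons unrelated to any effect of the drug itself, and it separately predicts the outcome — a classic confounder. We must compare within inflammation score levels.
Adjusting over the population distribution of inflammation score: 0.473·(0.830−0.754) + 0.527·(0.361−0.298) = +0.069.

+0.07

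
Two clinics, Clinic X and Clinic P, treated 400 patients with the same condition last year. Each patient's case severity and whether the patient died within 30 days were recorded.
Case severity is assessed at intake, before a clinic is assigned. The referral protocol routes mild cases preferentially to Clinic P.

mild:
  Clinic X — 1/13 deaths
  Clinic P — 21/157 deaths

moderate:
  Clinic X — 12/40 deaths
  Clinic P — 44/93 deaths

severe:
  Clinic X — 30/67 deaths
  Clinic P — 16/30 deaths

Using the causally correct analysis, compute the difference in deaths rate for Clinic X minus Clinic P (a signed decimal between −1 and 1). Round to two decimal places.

-0.10

Within every case severity level Clinic X has the lower rate, yet pooled Clinic P does — Simpson's reversal.
Nothing the clinic does changes case severity; the imbalance is an allocation artefact. With case severity also predicting the outcome, the pooled figure is confounded, and the within-stratum comparison is the causal one.
Adjusting over the population distribution of case severity: 0.425·(0.077−0.134) + 0.333·(0.300−0.473) + 0.242·(0.448−0.533) = -0.102.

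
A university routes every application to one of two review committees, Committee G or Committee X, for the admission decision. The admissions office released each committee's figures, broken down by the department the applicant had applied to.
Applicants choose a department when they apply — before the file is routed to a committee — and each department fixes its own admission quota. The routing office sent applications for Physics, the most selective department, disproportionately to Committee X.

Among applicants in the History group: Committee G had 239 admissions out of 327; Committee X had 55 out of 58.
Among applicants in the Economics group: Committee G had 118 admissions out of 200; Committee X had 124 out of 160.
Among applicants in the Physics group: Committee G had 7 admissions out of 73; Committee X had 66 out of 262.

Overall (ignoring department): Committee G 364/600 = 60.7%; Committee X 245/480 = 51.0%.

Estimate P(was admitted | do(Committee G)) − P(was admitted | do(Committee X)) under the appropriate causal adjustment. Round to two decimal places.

-0.19

The imbalance in department arose from how applicants were allocated, not from anything the review committee did; and department independently affects the outcome. The pooled gap is confounded — condition on department.
Adjusting over the population distribution of department: 0.356·(0.731−0.948) + 0.333·(0.590−0.775) + 0.310·(0.096−0.252) = -0.188.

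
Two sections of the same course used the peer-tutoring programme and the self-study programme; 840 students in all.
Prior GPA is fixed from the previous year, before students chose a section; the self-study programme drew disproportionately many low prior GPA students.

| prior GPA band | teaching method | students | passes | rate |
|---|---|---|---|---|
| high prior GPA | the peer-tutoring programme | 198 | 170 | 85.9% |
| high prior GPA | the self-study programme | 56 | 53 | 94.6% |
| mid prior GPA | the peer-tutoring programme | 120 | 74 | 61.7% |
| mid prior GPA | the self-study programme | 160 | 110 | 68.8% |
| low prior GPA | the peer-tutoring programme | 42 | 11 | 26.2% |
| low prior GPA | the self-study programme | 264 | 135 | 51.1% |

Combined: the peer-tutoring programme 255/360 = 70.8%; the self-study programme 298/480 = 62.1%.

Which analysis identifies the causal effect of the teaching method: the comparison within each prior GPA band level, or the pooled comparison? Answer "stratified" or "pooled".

The prior GPA band-specific comparison favours the self-study programme throughout, but the pooled figures favour the peer-tutoring programme. The question is whether to condition on prior GPA band.
Nothing the teaching method does changes prior GPA band; the imbalance is an allocation artefact. With prior GPA band also predicting the outcome, the pooled figure is confounded, and the within-stratum comparison is the causal one.
Within each level — high prior GPA: 85.9% vs 94.6%; mid prior GPA: 61.7% vs 68.8%; low prior GPA: 26.2% vs 51.1% — the self-study programme is higher every time.

stratified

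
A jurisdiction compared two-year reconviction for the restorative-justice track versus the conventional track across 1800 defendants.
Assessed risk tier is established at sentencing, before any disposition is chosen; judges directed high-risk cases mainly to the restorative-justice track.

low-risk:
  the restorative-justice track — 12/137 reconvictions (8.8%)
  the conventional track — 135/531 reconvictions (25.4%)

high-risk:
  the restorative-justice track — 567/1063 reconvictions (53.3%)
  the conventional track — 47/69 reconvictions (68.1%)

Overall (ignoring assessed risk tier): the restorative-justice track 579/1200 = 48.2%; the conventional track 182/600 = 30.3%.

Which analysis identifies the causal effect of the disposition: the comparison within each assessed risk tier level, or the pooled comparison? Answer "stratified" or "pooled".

the restorative-justice track is lower inside every assessed risk tier stratum but the conventional track is lower in aggregate. Whether to stratify depends on how assessed risk tier relates to the disposition.
Assessed risk tier satisfies the back-door criterion: it is not a descendant of the disposition, and it blocks the spurious path from disposition to outcome. Adjusting for it (i.e., using the within-assessed risk tier rates) gives the causal effect.
Within each level — low-risk: 8.8% vs 25.4%; high-risk: 53.3% vs 68.1% — the restorative-justice track is lower every time.

stratified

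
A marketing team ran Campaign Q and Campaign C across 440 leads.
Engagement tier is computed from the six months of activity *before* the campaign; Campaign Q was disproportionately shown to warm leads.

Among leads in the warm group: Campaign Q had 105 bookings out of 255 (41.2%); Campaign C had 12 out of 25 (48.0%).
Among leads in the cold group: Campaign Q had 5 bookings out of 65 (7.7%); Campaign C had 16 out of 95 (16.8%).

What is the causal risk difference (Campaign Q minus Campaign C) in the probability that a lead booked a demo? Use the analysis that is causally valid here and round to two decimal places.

-0.08

The imbalance in engagement tier arose from how leads were allocated, not from anything the campaign did; and engagement tier independently affects the outcome. The pooled gap is confounded — condition on engagement tier.
Adjusting over the population distribution of engagement tier: 0.636·(0.412−0.480) + 0.364·(0.077−0.168) = -0.077.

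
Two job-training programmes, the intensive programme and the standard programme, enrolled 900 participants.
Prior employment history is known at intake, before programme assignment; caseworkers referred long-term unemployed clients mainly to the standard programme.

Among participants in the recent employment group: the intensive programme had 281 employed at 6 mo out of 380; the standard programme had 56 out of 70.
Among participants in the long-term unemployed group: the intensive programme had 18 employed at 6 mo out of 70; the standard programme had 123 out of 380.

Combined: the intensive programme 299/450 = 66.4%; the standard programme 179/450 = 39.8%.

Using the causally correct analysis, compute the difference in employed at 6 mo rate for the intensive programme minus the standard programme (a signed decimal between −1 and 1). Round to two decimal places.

-0.06

The imbalance in prior employment history arose from how participants were allocated, not from anything the programme did; and prior employment history independently affects the outcome. The pooled gap is confounded — condition on prior employment history.
Adjusting over the population distribution of prior employment history: 0.500·(0.739−0.800) + 0.500·(0.257−0.324) = -0.064.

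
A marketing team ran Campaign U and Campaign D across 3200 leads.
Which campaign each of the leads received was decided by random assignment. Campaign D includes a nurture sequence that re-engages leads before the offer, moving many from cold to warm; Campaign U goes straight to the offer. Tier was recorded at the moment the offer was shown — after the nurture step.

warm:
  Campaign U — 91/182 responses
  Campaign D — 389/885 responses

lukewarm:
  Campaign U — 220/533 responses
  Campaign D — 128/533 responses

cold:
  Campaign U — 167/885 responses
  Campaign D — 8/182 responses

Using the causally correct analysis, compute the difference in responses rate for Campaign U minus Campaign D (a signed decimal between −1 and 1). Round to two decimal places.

-0.03

Engagement tier is downstream of the campaign. One should not condition on a consequence of treatment, so the overall rates are the right comparison.
The causal difference is the pooled difference: 0.299 − 0.328 = -0.029.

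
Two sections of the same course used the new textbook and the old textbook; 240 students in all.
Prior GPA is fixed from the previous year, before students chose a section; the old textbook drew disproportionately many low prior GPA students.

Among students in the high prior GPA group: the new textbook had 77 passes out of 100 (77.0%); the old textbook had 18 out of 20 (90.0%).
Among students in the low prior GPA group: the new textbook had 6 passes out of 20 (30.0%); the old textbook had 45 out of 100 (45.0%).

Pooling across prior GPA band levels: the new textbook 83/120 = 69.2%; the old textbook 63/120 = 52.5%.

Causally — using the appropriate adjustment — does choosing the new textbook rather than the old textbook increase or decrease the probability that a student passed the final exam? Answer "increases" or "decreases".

decreases

the old textbook is higher inside every prior GPA band stratum but the new textbook is higher in aggregate. Whether to stratify depends on how prior GPA band relates to the teaching method.
Nothing the teaching method does changes prior GPA band; the imbalance is an allocation artefact. With prior GPA band also predicting the outcome, the pooled figure is confounded, and the within-stratum comparison is the causal one.
Within each level — high prior GPA: 77.0% vs 90.0%; low prior GPA: 30.0% vs 45.0% — the old textbook is higher every time.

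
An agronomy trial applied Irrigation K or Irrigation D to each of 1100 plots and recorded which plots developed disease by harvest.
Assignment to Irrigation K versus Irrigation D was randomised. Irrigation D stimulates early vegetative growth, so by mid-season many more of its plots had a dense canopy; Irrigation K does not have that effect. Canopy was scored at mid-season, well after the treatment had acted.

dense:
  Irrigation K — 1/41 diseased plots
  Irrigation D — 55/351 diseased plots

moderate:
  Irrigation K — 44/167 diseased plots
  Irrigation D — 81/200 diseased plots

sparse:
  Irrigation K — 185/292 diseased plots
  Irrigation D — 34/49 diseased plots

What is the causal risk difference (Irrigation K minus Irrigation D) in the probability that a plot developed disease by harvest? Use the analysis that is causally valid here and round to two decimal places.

Irrigation K is lower inside every mid-season canopy stratum but Irrigation D is lower in aggregate. Whether to stratify depends on how mid-season canopy relates to the irrigation.
Stratifying would compare irrigations among plots the irrigations themselves sorted into mid-season canopy groups — a form of selection on an intermediate. The unconditioned pooled rates give the total causal effect.
The causal difference is the pooled difference: 0.460 − 0.283 = +0.177.

+0.18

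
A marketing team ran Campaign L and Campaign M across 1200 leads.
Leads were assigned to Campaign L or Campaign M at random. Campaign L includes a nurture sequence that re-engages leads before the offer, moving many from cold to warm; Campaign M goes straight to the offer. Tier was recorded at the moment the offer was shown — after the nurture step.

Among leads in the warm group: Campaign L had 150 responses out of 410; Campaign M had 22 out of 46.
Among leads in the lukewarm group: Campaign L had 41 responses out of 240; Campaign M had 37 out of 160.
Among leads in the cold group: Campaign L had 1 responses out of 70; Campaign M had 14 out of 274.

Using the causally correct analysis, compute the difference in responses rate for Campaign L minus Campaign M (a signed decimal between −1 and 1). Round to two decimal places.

Campaign M is higher inside every engagement tier stratum but Campaign L is higher in aggregate. Whether to stratify depends on how engagement tier relates to the campaign.
Engagement tier is downstream of the campaign. One should not condition on a consequence of treatment, so the overall rates are the right comparison.
The causal difference is the pooled difference: 0.267 − 0.152 = +0.115.

+0.11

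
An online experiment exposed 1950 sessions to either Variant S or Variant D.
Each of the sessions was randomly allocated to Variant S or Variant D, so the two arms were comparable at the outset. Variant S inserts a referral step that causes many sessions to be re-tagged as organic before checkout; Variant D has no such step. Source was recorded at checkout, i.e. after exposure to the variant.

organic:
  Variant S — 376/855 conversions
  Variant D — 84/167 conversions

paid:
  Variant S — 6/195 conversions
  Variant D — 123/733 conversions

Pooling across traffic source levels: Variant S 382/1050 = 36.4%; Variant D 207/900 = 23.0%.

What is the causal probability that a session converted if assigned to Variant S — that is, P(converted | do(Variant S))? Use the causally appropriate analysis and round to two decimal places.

0.36

Traffic source here is a post-treatment variable shaped by the variant; conditioning on it would introduce bias rather than remove it. The overall comparison is the causal one.
So P(outcome | do(Variant S)) is just the pooled rate for Variant S: 382/1050 = 0.364.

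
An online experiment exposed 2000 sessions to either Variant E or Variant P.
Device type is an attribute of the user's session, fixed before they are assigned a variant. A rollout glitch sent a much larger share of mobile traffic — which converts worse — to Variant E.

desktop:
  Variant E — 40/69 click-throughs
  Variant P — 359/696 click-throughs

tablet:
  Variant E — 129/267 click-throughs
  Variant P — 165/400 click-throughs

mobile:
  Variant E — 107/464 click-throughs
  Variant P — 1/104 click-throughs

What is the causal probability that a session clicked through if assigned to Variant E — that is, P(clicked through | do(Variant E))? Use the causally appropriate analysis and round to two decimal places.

0.45

Variant E is higher inside every device type stratum but Variant P is higher in aggregate. Whether to stratify depends on how device type relates to the variant.
Device type differs across variants for reasons unrelated to any effect of the variant itself, and it separately predicts the outcome — a classic confounder. We must compare within device type levels.
Standardising Variant E to the population device type mix: 0.383·40/69 + 0.334·129/267 + 0.284·107/464 = 0.448.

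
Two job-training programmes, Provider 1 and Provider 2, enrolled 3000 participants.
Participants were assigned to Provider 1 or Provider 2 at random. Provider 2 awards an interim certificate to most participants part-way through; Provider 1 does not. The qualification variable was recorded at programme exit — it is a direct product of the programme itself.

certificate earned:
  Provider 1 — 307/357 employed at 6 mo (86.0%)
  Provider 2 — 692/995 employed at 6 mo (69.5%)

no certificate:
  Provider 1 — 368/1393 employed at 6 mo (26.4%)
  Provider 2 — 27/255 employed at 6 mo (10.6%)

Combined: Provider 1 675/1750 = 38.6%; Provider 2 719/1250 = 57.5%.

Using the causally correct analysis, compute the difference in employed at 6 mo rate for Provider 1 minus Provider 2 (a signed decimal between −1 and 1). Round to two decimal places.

Because the programme influences qualification attained during the programme, qualification attained during the programme is a post-treatment mediator, not a confounder. Stratifying on it would bias the estimate; the causal effect is the crude pooled difference.
The causal difference is the pooled difference: 0.386 − 0.575 = -0.189.

-0.19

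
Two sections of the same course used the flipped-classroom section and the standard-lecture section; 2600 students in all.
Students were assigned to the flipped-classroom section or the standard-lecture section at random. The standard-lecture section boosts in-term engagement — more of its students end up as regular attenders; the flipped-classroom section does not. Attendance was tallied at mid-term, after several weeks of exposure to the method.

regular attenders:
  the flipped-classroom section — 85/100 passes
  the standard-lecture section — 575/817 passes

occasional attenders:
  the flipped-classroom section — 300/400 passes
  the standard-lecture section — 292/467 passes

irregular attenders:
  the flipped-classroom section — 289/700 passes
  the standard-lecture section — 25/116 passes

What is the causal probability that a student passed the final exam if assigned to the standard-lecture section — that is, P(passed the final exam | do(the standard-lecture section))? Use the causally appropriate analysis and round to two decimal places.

0.64

Within every mid-term attendance level the flipped-classroom section has the higher rate, yet pooled the standard-lecture section does — Simpson's reversal.
The distribution of mid-term attendance is itself part of what the teaching method does — it is an intermediate outcome. Holding it fixed would remove that part of the effect; the total effect is the pooled difference.
So P(outcome | do(the standard-lecture section)) is just the pooled rate for the standard-lecture section: 892/1400 = 0.637.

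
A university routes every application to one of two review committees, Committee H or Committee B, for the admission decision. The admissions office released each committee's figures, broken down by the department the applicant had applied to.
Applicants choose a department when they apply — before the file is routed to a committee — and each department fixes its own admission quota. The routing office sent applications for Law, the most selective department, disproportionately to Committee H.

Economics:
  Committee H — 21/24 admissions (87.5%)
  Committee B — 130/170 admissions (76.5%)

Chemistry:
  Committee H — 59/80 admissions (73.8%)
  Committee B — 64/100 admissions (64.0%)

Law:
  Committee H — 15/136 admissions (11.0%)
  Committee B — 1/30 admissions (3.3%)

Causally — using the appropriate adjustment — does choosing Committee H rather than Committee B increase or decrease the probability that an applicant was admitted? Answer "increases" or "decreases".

increases

Nothing the review committee does changes department; the imbalance is an allocation artefact. With department also predicting the outcome, the pooled figure is confounded, and the within-stratum comparison is the causal one.
Within each level — Economics: 87.5% vs 76.5%; Chemistry: 73.8% vs 64.0%; Law: 11.0% vs 3.3% — Committee H is higher every time.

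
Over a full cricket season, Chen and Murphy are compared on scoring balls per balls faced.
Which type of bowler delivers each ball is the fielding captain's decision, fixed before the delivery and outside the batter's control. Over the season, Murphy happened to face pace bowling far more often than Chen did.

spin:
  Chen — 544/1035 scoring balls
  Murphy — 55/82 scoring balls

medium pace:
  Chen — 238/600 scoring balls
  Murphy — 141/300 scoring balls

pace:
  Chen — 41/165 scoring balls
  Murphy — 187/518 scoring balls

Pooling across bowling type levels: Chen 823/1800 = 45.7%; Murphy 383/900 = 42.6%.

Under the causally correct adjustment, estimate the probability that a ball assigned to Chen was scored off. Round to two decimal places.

The bowling type-specific comparison favours Murphy throughout, but the pooled figures favour Chen. The question is whether to condition on bowling type.
Since bowling type is a pre-existing factor (not a product of the player) and it affects the outcome on its own, it is a confounder. The stratified rates, not the pooled rate, identify the causal effect.
Standardising Chen to the population bowling type mix: 0.414·544/1035 + 0.333·238/600 + 0.253·41/165 = 0.413.

0.41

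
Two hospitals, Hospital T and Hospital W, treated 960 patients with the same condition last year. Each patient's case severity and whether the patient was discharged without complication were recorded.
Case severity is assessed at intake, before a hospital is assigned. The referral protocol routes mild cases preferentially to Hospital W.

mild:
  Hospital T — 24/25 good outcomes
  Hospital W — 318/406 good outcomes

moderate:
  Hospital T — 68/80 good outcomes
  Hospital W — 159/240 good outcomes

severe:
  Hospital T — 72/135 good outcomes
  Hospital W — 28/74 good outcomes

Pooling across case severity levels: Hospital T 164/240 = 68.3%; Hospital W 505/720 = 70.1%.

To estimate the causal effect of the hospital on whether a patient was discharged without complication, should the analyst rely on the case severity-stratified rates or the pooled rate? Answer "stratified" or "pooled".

Case severity is set before the hospital has any effect — it is not caused by the hospital — and it independently drives the outcome. That makes it a confounder, so the causal comparison is within case severity levels.
Within each level — mild: 96.0% vs 78.3%; moderate: 85.0% vs 66.2%; severe: 53.3% vs 37.8% — Hospital T is higher every time.

stratified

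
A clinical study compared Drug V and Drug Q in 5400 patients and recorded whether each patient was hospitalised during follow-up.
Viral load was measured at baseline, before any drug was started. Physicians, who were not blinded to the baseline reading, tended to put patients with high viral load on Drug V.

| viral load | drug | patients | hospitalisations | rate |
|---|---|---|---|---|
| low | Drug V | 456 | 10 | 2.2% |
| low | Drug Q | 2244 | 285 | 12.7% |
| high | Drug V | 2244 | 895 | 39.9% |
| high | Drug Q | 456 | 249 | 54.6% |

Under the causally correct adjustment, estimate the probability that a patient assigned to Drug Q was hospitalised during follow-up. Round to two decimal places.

0.34

Within every viral load level Drug V has the lower rate, yet pooled Drug Q does — Simpson's reversal.
Viral load is set before the drug has any effect — it is not caused by the drug — and it independently drives the outcome. That makes it a confounder, so the causal comparison is within viral load levels.
Standardising Drug Q to the population viral load mix: 0.500·285/2244 + 0.500·249/456 = 0.337.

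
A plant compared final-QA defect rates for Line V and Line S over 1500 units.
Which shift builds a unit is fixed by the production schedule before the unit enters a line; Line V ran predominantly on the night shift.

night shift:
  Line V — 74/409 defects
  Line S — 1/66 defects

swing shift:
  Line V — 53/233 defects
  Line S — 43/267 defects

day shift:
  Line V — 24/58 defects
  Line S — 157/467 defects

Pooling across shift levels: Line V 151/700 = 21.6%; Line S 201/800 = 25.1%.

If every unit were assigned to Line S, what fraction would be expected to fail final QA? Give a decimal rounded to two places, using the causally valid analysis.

0.18

The shift-specific comparison favours Line S throughout, but the pooled figures favour Line V. The question is whether to condition on shift.
Here shift is a common cause — it drives both which line a case falls under and the outcome. The crude comparison mixes populations; the stratum-specific rates are the causally relevant ones.
Standardising Line S to the population shift mix: 0.317·1/66 + 0.333·43/267 + 0.350·157/467 = 0.176.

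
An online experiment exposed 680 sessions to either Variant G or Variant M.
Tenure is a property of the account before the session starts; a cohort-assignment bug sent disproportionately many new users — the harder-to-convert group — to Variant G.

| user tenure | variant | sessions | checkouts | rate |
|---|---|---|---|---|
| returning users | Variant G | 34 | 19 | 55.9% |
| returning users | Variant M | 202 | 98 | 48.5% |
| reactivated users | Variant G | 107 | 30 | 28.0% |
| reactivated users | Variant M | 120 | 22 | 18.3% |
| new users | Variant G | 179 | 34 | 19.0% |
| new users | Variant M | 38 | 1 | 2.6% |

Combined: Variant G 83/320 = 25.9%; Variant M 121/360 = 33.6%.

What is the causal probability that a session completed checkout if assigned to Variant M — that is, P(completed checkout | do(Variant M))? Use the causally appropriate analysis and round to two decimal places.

Variant G is higher inside every user tenure stratum but Variant M is higher in aggregate. Whether to stratify depends on how user tenure relates to the variant.
The imbalance in user tenure arose from how sessions were allocated, not from anything the variant did; and user tenure independently affects the outcome. The pooled gap is confounded — condition on user tenure.
Standardising Variant M to the population user tenure mix: 0.347·98/202 + 0.334·22/120 + 0.319·1/38 = 0.238.

0.24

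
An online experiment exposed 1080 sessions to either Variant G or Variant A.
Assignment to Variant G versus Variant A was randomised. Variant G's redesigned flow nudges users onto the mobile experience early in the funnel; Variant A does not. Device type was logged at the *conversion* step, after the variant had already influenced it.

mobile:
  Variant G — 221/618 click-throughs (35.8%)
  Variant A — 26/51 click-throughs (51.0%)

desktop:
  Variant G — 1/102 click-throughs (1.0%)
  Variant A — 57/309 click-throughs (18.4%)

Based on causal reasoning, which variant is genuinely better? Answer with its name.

Variant G

The stratified and pooled comparisons disagree (Variant A wins within each device type; Variant G wins overall), so the answer turns on the causal role of device type.
Device type is recorded after the variant and is itself shifted by it — it sits on the causal path from variant to outcome. Conditioning on a mediator would strip out part of the effect we want; the pooled comparison gives the total causal effect.
Pooled: Variant G 30.8% vs Variant A 23.1%; Variant G is higher overall.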